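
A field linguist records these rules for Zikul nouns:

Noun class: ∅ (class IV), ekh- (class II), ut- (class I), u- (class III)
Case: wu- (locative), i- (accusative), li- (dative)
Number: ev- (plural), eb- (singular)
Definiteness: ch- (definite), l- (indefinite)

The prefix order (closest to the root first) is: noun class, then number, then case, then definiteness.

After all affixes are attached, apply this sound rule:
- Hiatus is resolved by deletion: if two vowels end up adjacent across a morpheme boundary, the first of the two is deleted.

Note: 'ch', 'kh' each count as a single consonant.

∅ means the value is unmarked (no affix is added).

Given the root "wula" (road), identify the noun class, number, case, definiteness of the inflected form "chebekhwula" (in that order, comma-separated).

class II, singular, accusative, definite

Segment: ch-i-eb-ekh-wula.
noun class: ekh- → class II.
number: eb- → singular.
case: i- → accusative.
definiteness: ch- → definite.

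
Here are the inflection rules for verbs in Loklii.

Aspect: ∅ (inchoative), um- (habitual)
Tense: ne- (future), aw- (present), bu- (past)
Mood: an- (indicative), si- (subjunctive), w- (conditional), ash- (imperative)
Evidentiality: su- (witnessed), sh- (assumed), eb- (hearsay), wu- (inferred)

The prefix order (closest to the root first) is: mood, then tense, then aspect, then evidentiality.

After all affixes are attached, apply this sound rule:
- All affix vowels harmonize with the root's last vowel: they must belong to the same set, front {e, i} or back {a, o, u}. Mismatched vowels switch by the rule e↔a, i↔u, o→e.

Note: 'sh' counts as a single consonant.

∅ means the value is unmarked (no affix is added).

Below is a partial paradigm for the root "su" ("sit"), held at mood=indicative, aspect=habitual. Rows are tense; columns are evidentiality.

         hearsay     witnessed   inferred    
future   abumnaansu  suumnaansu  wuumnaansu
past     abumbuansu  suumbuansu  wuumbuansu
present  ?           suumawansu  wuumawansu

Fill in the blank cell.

abumawansu

Attach mood indicative an- → ansu.
Attach tense present aw- → awansu.
Attach aspect habitual um- → umawansu.
Attach evidentiality hearsay eb- → ebumawansu.
Apply vowel harmony: ebumawansu → abumawansu.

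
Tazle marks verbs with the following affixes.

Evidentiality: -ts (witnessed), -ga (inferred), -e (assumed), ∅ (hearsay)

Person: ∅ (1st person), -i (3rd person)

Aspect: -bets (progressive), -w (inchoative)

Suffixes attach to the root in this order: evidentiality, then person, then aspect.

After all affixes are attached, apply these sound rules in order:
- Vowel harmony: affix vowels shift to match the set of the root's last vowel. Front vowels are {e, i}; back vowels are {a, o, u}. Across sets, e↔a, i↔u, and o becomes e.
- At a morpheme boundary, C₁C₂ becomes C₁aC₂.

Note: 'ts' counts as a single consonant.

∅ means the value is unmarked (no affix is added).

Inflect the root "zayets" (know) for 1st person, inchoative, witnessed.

zayetsatsaw

Attach evidentiality witnessed -ts → zayetsts.
person = 1st person: zero marking, form stays zayetsts.
Attach aspect inchoative -w → zayetstsw.
Vowel harmony: no change.
Apply epenthesis: zayetstsw → zayetsatsaw.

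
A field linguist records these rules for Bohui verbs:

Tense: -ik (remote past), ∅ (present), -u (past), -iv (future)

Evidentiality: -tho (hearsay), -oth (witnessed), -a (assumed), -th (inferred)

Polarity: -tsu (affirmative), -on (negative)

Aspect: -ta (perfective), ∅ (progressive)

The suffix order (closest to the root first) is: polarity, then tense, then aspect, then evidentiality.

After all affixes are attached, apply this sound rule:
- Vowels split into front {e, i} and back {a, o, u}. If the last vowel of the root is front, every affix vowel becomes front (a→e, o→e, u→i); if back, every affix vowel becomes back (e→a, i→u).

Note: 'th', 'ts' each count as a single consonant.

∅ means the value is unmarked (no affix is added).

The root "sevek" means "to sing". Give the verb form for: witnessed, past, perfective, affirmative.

sevektsiiteeth

Attach polarity affirmative -tsu → sevektsu.
Attach tense past -u → sevektsuu.
Attach aspect perfective -ta → sevektsuuta.
Attach evidentiality witnessed -oth → sevektsuutaoth.
Apply vowel harmony: sevektsuutaoth → sevektsiiteeth.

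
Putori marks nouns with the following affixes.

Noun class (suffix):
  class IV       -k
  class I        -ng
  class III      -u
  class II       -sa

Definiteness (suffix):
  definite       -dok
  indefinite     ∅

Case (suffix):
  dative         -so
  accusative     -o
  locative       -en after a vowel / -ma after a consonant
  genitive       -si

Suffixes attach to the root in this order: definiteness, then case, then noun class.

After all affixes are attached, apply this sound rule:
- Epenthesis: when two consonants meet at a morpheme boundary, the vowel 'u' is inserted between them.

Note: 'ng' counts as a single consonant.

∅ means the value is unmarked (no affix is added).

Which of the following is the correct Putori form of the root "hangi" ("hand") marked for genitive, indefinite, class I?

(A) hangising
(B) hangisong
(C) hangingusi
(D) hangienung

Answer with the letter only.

definiteness = indefinite: zero marking, form stays hangi.
Attach case genitive -si → hangisi.
Attach noun class class I -ng → hangising.
Epenthesis: no change.
So the correct form is hangising, option (A).
(D) hangienung is wrong: it uses locative instead of genitive for case.
(B) hangisong is wrong: it uses dative instead of genitive for case.
(C) hangingusi is wrong: it has the affixes in the wrong order.

A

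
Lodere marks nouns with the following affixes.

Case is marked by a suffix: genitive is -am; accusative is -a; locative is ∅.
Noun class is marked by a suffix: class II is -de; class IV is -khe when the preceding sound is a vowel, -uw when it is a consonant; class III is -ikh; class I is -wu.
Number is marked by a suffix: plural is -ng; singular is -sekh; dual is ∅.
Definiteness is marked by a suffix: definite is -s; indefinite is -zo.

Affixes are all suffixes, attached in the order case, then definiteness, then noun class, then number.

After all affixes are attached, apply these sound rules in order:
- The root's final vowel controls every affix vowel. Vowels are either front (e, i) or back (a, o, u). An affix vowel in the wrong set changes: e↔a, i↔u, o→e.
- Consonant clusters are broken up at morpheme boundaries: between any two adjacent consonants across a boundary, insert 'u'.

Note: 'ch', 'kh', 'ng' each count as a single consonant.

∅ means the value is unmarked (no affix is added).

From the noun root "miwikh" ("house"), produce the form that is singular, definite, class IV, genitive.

miwikhemusiwusekh

Attach case genitive -am → miwikham.
Attach definiteness definite -s → miwikhams.
Attach noun class class IV -uw (after consonant 's') → miwikhamsuw.
Attach number singular -sekh → miwikhamsuwsekh.
Apply vowel harmony: miwikhamsuwsekh → miwikhemsiwsekh.
Apply epenthesis: miwikhemsiwsekh → miwikhemusiwusekh.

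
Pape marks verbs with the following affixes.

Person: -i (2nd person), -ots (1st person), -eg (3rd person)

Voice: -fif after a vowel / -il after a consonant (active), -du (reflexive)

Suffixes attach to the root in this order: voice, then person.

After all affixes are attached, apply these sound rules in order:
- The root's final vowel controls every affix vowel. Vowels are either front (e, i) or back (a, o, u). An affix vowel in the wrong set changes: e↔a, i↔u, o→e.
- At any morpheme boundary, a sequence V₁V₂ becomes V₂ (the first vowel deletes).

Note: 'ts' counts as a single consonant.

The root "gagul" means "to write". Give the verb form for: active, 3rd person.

gagululag

Attach voice active -il (after consonant 'l') → gagulil.
Attach person 3rd person -eg → gagulileg.
Apply vowel harmony: gagulileg → gagululag.
Vowel deletion: no change.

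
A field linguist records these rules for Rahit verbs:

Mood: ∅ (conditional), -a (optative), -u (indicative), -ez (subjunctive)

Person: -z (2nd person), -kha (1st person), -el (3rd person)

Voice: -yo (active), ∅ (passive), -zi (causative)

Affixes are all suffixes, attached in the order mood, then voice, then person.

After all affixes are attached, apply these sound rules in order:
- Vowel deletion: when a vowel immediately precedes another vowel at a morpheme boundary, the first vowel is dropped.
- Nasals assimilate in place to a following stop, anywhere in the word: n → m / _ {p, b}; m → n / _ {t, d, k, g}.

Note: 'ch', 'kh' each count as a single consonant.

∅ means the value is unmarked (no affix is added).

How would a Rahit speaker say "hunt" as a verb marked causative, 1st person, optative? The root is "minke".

minkazikha

Attach mood optative -a → minkea.
Attach voice causative -zi → minkeazi.
Attach person 1st person -kha → minkeazikha.
Apply vowel deletion: minkeazikha → minkazikha.
Nasal assimilation: no change.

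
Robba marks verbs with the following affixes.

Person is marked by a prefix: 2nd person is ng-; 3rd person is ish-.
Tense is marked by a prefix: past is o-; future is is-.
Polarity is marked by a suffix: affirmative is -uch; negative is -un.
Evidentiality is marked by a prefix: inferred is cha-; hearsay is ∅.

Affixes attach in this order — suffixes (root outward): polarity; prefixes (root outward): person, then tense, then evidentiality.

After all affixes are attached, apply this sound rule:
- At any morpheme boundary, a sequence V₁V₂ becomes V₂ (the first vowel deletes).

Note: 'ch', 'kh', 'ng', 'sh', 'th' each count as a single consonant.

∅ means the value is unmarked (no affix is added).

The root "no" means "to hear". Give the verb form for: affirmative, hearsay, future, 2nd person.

Attach polarity affirmative -uch → nouch.
Attach person 2nd person ng- → ngnouch.
Attach tense future is- → isngnouch.
evidentiality = hearsay: zero marking, form stays isngnouch.
Apply vowel deletion: isngnouch → isngnuch.

isngnuch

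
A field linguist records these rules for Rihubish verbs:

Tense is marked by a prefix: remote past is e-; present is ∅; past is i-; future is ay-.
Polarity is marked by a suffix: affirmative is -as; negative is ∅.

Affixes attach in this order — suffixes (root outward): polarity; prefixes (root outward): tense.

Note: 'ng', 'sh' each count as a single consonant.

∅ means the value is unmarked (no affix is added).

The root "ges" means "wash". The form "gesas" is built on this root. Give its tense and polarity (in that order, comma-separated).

Segment: ges-as.
tense: ∅ → present.
polarity: -as → affirmative.

present, affirmative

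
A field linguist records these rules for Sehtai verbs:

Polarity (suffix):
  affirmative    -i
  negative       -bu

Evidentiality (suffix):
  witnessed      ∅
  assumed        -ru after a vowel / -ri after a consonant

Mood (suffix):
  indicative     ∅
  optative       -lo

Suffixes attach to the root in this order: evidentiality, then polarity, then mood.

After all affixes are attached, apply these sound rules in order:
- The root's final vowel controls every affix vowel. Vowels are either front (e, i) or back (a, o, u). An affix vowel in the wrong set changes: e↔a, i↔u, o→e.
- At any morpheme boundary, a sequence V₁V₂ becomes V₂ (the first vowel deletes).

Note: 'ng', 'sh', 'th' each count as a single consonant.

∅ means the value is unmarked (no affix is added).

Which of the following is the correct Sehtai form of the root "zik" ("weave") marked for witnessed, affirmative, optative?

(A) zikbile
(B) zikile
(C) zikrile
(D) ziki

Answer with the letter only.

B

evidentiality = witnessed: zero marking, form stays zik.
Attach polarity affirmative -i → ziki.
Attach mood optative -lo → zikilo.
Apply vowel harmony: zikilo → zikile.
Vowel deletion: no change.
So the correct form is zikile, option (B).
(A) zikbile is wrong: it uses negative instead of affirmative for polarity.
(C) zikrile is wrong: it uses assumed instead of witnessed for evidentiality.
(D) ziki is wrong: it uses indicative instead of optative for mood.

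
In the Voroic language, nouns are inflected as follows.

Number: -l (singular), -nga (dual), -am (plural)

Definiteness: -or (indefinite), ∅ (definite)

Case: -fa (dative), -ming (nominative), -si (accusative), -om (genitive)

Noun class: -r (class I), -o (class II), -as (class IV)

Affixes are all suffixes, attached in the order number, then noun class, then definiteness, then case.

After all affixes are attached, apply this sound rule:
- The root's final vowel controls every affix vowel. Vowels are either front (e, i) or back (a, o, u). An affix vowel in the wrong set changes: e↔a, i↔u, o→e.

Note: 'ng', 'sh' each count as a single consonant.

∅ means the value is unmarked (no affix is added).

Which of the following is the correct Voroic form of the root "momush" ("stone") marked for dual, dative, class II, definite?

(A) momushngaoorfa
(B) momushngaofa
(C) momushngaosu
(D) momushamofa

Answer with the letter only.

Attach number dual -nga → momushnga.
Attach noun class class II -o → momushngao.
definiteness = definite: zero marking, form stays momushngao.
Attach case dative -fa → momushngaofa.
Vowel harmony: no change.
So the correct form is momushngaofa, option (B).
(D) momushamofa is wrong: it uses plural instead of dual for number.
(C) momushngaosu is wrong: it uses accusative instead of dative for case.
(A) momushngaoorfa is wrong: it uses indefinite instead of definite for definiteness.

B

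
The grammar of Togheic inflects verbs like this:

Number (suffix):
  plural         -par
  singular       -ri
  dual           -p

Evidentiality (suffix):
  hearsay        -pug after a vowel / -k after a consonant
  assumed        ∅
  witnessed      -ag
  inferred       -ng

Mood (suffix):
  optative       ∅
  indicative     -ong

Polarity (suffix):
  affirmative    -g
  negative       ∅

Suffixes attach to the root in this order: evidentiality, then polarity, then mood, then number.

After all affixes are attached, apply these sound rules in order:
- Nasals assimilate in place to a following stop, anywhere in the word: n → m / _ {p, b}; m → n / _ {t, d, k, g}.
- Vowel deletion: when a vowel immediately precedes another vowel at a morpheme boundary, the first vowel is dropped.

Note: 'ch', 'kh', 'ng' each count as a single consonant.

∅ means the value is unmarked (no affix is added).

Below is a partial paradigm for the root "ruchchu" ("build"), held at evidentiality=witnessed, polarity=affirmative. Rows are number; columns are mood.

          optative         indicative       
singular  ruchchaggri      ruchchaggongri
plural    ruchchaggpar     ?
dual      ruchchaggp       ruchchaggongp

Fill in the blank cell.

ruchchaggongpar

Attach evidentiality witnessed -ag → ruchchuag.
Attach polarity affirmative -g → ruchchuagg.
Attach mood indicative -ong → ruchchuaggong.
Attach number plural -par → ruchchuaggongpar.
Nasal assimilation: no change.
Apply vowel deletion: ruchchuaggongpar → ruchchaggongpar.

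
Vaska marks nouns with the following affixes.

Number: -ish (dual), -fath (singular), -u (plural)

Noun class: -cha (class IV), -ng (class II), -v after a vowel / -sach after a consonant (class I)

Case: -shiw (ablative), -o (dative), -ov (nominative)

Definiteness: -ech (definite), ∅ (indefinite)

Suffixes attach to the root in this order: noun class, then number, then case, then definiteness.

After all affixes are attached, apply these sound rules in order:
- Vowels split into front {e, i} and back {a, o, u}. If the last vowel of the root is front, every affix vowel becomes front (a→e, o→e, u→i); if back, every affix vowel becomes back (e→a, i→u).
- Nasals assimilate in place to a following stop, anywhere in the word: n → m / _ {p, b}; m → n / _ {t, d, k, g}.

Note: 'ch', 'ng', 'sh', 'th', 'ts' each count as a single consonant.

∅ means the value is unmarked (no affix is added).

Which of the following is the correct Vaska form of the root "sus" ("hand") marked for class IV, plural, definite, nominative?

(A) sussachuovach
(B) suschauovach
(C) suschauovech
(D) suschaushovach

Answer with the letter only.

B

Attach noun class class IV -cha → suscha.
Attach number plural -u → suschau.
Attach case nominative -ov → suschauov.
Attach definiteness definite -ech → suschauovech.
Apply vowel harmony: suschauovech → suschauovach.
Nasal assimilation: no change.
So the correct form is suschauovach, option (B).
(D) suschaushovach is wrong: it uses dual instead of plural for number.
(C) suschauovech is wrong: it fails to apply the sound rule(s).
(A) sussachuovach is wrong: it uses class I instead of class IV for noun class.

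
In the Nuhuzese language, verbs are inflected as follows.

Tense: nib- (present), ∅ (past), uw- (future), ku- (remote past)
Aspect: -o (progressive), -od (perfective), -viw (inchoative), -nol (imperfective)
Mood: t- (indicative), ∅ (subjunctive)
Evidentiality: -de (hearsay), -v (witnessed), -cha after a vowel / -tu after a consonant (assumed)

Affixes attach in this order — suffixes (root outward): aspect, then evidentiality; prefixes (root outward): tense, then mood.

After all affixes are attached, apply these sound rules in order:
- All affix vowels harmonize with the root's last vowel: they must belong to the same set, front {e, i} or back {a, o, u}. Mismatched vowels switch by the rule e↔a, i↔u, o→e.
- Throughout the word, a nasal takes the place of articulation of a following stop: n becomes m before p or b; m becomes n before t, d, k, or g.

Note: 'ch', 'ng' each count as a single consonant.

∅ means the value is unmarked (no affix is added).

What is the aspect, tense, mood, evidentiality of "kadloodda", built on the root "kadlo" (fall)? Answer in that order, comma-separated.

perfective, past, subjunctive, hearsay

Segment: kadlo-od-de.
aspect: -od → perfective.
tense: ∅ → past.
mood: ∅ → subjunctive.
evidentiality: -de → hearsay.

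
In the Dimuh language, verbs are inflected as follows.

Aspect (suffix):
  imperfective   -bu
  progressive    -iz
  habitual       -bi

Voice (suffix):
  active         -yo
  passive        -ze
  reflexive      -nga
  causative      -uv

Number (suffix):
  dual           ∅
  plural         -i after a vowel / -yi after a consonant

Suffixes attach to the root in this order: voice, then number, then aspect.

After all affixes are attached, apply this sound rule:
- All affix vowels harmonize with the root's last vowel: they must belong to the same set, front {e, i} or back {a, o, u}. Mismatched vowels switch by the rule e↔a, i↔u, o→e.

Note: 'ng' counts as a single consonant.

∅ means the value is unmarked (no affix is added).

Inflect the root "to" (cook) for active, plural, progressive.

Attach voice active -yo → toyo.
Attach number plural -i (after vowel 'o') → toyoi.
Attach aspect progressive -iz → toyoiiz.
Apply vowel harmony: toyoiiz → toyouuz.

toyouuz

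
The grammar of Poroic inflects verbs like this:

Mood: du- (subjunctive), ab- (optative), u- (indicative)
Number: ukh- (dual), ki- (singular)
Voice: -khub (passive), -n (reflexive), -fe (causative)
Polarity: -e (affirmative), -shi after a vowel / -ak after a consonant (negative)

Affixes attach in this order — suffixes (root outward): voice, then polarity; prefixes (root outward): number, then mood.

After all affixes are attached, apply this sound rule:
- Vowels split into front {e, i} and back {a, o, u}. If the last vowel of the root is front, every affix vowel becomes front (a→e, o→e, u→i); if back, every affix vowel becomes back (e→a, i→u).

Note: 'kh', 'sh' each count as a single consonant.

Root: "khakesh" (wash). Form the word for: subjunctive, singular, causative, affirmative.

dikikhakeshfee

Attach voice causative -fe → khakeshfe.
Attach number singular ki- → kikhakeshfe.
Attach mood subjunctive du- → dukikhakeshfe.
Attach polarity affirmative -e → dukikhakeshfee.
Apply vowel harmony: dukikhakeshfee → dikikhakeshfee.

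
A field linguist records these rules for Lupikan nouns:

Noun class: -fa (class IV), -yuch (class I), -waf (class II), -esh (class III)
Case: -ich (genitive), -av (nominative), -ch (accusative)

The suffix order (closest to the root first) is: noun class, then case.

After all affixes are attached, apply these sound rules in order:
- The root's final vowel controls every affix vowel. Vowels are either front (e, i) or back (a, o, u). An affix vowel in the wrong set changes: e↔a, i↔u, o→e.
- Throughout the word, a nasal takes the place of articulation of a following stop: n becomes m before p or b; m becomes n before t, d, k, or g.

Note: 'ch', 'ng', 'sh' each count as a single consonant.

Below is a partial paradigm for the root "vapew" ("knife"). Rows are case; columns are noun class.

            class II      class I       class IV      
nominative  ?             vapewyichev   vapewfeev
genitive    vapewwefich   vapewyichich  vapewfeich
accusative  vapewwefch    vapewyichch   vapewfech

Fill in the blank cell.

Attach noun class class II -waf → vapewwaf.
Attach case nominative -av → vapewwafav.
Apply vowel harmony: vapewwafav → vapewwefev.
Nasal assimilation: no change.

vapewwefev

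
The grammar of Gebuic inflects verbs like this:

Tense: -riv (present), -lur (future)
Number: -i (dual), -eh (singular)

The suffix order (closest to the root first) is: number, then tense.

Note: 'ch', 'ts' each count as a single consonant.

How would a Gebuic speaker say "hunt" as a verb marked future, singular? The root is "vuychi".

Attach number singular -eh → vuychieh.
Attach tense future -lur → vuychiehlur.

vuychiehlur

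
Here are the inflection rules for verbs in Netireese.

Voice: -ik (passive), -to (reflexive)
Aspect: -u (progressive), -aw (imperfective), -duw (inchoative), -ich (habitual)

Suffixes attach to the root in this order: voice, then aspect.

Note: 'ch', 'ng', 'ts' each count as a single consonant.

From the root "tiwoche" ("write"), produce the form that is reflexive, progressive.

Attach voice reflexive -to → tiwocheto.
Attach aspect progressive -u → tiwochetou.

tiwochetou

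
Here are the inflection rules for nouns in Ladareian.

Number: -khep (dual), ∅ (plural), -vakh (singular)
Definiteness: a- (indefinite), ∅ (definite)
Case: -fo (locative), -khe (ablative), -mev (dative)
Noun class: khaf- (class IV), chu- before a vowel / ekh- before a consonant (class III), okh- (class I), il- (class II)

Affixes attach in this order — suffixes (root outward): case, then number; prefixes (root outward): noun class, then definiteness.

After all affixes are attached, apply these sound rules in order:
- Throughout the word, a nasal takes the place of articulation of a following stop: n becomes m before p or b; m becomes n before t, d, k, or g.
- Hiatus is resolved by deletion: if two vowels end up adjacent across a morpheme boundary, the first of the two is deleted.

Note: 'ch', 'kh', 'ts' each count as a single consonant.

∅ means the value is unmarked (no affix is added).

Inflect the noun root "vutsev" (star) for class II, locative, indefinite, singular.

Attach case locative -fo → vutsevfo.
Attach noun class class II il- → ilvutsevfo.
Attach definiteness indefinite a- → ailvutsevfo.
Attach number singular -vakh → ailvutsevfovakh.
Nasal assimilation: no change.
Apply vowel deletion: ailvutsevfovakh → ilvutsevfovakh.

ilvutsevfovakh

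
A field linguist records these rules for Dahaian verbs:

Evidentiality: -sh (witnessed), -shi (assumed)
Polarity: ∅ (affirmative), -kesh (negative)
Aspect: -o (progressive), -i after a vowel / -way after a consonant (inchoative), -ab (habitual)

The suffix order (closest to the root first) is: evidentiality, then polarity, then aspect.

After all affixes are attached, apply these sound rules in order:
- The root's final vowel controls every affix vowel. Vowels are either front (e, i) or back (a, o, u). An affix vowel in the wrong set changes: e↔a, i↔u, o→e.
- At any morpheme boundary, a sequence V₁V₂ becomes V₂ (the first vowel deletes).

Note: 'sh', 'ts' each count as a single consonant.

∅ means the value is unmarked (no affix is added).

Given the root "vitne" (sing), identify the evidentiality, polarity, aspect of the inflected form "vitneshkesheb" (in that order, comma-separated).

witnessed, negative, habitual

Segment: vitne-sh-kesh-ab.
evidentiality: -sh → witnessed.
polarity: -kesh → negative.
aspect: -ab → habitual.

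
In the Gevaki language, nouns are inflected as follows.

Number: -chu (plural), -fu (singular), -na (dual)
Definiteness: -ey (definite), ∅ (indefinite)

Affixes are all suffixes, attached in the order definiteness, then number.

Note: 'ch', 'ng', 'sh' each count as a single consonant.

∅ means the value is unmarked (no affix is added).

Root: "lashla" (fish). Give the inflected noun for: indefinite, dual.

definiteness = indefinite: zero marking, form stays lashla.
Attach number dual -na → lashlana.

lashlana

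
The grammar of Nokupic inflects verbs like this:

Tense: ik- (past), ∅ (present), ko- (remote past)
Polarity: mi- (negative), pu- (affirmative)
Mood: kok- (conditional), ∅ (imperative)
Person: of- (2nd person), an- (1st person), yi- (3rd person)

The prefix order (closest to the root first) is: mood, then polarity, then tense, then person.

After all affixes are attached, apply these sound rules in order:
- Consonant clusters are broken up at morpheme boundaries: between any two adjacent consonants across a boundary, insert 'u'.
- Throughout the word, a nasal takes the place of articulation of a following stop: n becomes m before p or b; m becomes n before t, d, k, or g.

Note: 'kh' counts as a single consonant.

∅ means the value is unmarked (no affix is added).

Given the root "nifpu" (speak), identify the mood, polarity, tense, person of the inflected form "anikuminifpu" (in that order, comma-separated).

Segment: an-ik-mi-nifpu.
mood: ∅ → imperative.
polarity: mi- → negative.
tense: ik- → past.
person: an- → 1st person.

imperative, negative, past, 1st person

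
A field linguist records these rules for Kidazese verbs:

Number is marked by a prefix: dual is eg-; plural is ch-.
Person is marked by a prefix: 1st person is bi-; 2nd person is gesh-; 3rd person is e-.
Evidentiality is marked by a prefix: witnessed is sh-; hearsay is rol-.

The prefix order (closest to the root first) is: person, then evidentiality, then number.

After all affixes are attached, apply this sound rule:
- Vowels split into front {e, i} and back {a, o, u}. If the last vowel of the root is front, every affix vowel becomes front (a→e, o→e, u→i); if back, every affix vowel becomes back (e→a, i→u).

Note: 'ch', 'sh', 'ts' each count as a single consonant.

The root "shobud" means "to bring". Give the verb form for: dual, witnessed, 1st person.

agshbushobud

Attach person 1st person bi- → bishobud.
Attach evidentiality witnessed sh- → shbishobud.
Attach number dual eg- → egshbishobud.
Apply vowel harmony: egshbishobud → agshbushobud.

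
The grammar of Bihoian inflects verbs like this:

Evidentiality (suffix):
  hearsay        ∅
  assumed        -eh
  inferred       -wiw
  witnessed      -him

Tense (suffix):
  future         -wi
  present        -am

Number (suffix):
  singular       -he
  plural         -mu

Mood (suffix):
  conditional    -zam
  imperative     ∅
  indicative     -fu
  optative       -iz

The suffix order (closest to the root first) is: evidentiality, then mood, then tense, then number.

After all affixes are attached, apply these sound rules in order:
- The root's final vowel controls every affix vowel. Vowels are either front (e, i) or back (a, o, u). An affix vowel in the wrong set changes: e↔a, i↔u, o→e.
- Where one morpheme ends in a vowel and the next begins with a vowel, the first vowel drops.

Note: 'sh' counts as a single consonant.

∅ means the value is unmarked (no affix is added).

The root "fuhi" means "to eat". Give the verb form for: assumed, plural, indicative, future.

fuhehfiwimi

Attach evidentiality assumed -eh → fuhieh.
Attach mood indicative -fu → fuhiehfu.
Attach tense future -wi → fuhiehfuwi.
Attach number plural -mu → fuhiehfuwimu.
Apply vowel harmony: fuhiehfuwimu → fuhiehfiwimi.
Apply vowel deletion: fuhiehfiwimi → fuhehfiwimi.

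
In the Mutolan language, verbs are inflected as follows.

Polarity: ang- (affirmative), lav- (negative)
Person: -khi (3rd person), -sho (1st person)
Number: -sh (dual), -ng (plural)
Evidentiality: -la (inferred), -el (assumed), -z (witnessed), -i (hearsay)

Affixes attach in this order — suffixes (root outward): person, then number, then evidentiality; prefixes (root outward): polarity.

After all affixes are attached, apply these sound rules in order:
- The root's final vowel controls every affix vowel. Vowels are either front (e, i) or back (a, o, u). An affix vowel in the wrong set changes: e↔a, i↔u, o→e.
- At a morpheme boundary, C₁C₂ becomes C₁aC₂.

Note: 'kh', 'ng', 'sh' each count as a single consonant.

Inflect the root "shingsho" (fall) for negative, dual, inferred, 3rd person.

Attach person 3rd person -khi → shingshokhi.
Attach number dual -sh → shingshokhish.
Attach evidentiality inferred -la → shingshokhishla.
Attach polarity negative lav- → lavshingshokhishla.
Apply vowel harmony: lavshingshokhishla → lavshingshokhushla.
Apply epenthesis: lavshingshokhushla → lavashingshokhushala.

lavashingshokhushala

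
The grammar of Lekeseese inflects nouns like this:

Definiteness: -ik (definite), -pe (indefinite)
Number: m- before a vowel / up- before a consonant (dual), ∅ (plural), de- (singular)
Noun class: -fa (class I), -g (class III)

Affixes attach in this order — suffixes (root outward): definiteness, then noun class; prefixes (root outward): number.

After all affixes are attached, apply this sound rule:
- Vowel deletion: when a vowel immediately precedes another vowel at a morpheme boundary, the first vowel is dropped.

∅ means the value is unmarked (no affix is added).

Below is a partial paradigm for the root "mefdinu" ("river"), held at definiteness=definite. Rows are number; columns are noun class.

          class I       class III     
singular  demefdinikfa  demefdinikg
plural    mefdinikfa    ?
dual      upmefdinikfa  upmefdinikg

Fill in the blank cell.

Attach definiteness definite -ik → mefdinuik.
number = plural: zero marking, form stays mefdinuik.
Attach noun class class III -g → mefdinuikg.
Apply vowel deletion: mefdinuikg → mefdinikg.

mefdinikg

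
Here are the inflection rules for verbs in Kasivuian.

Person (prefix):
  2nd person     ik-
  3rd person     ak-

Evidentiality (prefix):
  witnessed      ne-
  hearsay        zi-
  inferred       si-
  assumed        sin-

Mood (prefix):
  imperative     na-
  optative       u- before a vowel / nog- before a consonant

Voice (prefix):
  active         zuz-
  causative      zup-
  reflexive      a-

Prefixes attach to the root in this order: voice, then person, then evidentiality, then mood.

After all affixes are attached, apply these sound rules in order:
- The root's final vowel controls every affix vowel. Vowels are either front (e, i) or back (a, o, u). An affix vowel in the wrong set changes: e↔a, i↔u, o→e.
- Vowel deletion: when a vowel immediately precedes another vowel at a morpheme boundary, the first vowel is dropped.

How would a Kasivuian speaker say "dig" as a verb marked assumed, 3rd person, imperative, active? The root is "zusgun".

Attach voice active zuz- → zuzzusgun.
Attach person 3rd person ak- → akzuzzusgun.
Attach evidentiality assumed sin- → sinakzuzzusgun.
Attach mood imperative na- → nasinakzuzzusgun.
Apply vowel harmony: nasinakzuzzusgun → nasunakzuzzusgun.
Vowel deletion: no change.

nasunakzuzzusgun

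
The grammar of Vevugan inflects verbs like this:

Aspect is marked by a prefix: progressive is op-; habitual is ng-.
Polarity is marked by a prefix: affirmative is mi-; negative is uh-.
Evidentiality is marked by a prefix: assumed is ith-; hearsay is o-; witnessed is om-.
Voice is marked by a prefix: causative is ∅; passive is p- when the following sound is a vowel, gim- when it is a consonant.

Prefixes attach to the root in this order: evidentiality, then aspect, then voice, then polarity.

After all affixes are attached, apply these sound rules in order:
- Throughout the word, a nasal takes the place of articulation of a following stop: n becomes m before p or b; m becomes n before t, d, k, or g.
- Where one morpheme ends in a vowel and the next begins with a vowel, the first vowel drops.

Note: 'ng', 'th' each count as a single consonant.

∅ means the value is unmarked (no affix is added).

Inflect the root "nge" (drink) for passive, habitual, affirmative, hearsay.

migimngonge

Attach evidentiality hearsay o- → onge.
Attach aspect habitual ng- → ngonge.
Attach voice passive gim- (before consonant 'ng') → gimngonge.
Attach polarity affirmative mi- → migimngonge.
Nasal assimilation: no change.
Vowel deletion: no change.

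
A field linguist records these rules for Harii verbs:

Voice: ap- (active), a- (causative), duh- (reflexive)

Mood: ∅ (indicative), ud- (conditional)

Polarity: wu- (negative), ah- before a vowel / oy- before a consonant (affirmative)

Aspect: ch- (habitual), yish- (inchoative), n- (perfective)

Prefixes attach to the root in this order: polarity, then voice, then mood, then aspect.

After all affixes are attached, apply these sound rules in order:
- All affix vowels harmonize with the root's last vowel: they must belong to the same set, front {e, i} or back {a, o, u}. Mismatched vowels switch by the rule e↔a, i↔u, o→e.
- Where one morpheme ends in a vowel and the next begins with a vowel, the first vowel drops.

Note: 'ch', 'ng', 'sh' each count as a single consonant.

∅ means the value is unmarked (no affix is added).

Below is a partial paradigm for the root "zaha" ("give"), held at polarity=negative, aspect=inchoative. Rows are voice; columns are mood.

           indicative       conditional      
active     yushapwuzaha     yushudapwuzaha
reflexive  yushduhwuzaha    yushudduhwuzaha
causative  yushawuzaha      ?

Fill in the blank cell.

Attach polarity negative wu- → wuzaha.
Attach voice causative a- → awuzaha.
Attach mood conditional ud- → udawuzaha.
Attach aspect inchoative yish- → yishudawuzaha.
Apply vowel harmony: yishudawuzaha → yushudawuzaha.
Vowel deletion: no change.

yushudawuzaha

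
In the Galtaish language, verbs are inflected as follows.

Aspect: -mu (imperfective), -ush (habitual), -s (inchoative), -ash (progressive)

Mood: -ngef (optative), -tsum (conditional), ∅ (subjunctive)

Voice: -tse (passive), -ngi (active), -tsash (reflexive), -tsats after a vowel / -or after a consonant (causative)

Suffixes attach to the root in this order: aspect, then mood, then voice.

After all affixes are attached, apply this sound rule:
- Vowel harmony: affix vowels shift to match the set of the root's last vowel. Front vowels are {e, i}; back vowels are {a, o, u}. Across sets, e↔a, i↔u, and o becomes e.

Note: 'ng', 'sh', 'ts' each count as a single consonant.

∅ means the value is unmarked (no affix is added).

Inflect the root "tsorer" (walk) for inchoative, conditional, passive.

tsorerstsimtse

Attach aspect inchoative -s → tsorers.
Attach mood conditional -tsum → tsorerstsum.
Attach voice passive -tse → tsorerstsumtse.
Apply vowel harmony: tsorerstsumtse → tsorerstsimtse.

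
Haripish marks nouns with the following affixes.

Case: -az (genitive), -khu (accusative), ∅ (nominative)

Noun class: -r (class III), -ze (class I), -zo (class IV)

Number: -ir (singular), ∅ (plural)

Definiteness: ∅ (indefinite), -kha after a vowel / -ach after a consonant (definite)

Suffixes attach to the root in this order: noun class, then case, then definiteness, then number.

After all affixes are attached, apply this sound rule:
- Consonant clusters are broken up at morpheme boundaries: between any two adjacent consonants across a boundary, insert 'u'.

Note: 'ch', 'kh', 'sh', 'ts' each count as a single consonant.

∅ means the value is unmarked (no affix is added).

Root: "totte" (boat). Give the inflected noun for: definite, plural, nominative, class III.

Attach noun class class III -r → totter.
case = nominative: zero marking, form stays totter.
Attach definiteness definite -ach (after consonant 'r') → totterach.
number = plural: zero marking, form stays totterach.
Epenthesis: no change.

totterach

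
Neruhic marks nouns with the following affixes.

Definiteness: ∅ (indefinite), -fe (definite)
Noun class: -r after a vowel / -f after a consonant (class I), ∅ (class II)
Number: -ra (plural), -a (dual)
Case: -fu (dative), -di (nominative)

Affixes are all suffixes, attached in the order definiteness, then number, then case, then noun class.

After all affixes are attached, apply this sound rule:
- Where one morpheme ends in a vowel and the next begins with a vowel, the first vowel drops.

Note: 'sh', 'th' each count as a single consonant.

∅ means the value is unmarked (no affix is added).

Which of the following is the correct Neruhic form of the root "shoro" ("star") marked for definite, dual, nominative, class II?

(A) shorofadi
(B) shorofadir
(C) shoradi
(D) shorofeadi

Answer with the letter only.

A

Attach definiteness definite -fe → shorofe.
Attach number dual -a → shorofea.
Attach case nominative -di → shorofeadi.
noun class = class II: zero marking, form stays shorofeadi.
Apply vowel deletion: shorofeadi → shorofadi.
So the correct form is shorofadi, option (A).
(C) shoradi is wrong: it uses indefinite instead of definite for definiteness.
(B) shorofadir is wrong: it uses class I instead of class II for noun class.
(D) shorofeadi is wrong: it fails to apply the sound rule(s).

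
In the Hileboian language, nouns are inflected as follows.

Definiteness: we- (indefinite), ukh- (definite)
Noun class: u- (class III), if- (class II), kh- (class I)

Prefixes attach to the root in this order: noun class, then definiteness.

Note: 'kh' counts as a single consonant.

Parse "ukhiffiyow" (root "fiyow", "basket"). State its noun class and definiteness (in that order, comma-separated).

class II, definite

Segment: ukh-if-fiyow.
noun class: if- → class II.
definiteness: ukh- → definite.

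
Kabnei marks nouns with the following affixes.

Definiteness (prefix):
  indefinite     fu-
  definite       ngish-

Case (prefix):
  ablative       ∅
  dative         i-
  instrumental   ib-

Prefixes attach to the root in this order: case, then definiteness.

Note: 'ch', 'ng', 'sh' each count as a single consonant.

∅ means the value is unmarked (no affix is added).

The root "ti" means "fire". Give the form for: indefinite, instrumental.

Attach case instrumental ib- → ibti.
Attach definiteness indefinite fu- → fuibti.

fuibti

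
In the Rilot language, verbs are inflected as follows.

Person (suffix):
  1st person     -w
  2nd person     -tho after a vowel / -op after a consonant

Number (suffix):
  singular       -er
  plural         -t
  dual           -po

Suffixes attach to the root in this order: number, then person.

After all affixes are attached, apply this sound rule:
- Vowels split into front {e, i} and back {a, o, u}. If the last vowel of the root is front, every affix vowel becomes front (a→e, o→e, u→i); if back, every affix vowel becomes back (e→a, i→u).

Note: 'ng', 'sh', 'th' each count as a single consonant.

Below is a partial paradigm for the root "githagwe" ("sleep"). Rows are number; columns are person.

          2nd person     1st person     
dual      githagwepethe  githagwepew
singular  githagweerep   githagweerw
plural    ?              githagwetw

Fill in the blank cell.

githagwetep

Attach number plural -t → githagwet.
Attach person 2nd person -op (after consonant 't') → githagwetop.
Apply vowel harmony: githagwetop → githagwetep.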